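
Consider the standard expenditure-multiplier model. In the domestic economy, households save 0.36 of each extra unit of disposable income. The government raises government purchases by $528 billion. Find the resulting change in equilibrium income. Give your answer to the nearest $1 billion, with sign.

+$1,467 billion

MPC = 1 − MPS = 1 − 0.36 = 0.64.
Spending multiplier = 1/(1 − MPC) = 1/(1 − 0.64) = 1/0.36 ≈ 2.778.
ΔY = k × ΔG = (+$528 billion) / 0.36 ≈ +$1,467 billion.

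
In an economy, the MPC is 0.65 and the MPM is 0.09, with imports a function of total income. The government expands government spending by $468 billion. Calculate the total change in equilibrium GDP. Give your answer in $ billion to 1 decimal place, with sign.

Government-spending multiplier = 1/(1 − c + m) = 1/(1 − 0.65 + 0.09) = 1/0.44 ≈ 2.273.
ΔY = k × ΔG = (+$468 billion) / 0.44 ≈ +$1,063.6 billion.

+$1,063.6 billion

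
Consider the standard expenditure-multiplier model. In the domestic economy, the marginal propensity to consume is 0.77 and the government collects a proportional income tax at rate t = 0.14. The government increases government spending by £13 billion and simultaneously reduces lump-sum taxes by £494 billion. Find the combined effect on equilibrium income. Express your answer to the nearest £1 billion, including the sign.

Expenditure multiplier = 1/(1 − c(1−t)) = 1/(1 − 0.77×0.86) = 1/0.3378 ≈ 2.96.
ΔG contributes k·ΔG = (+£13 billion) / 0.3378 ≈ +£38.5 billion.
ΔT of −£494 billion changes first-round spending by −c·ΔT = +£380.38 billion, contributing k·(−c·ΔT) = (+£380.38 billion) / 0.3378 ≈ +£1,126.1 billion.
Net ΔY = k(ΔG − c·ΔT) = (+£393.38 billion) / 0.3378 ≈ +£1,165 billion.

+£1,165 billion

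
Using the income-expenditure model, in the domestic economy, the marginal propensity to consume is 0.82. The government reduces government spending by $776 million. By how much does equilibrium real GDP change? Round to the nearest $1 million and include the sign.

Expenditure multiplier = 1/(1 − MPC) = 1/(1 − 0.82) = 1/0.18 ≈ 5.556.
ΔY = k × ΔG = (−$776 million) / 0.18 ≈ −$4,311 million.

−$4,311 million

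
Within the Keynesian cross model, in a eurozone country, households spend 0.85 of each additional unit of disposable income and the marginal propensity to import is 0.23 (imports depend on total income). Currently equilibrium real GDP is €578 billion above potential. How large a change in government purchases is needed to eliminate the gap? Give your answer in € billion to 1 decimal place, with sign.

Spending multiplier = 1/(1 − c + m) = 1/(1 − 0.85 + 0.23) = 1/0.38 ≈ 2.632.
Need ΔY = −€578 billion, so ΔG = ΔY/k = (−€578 billion) × 0.38 ≈ −€219.6 billion.
The government should cut government purchases by €219.6 billion.

−€219.6 billion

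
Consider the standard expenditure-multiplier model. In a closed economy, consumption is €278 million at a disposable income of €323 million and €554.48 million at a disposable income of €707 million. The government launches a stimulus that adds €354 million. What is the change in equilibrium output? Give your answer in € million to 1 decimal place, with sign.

MPC = ΔC/ΔYd = (554.48 − 278)/(707 − 323) = 276.48/384 = 0.72.
Government-spending multiplier = 1/(1 − MPC) = 1/(1 − 0.72) = 1/0.28 ≈ 3.571.
ΔY = k × ΔG = (+€354 million) / 0.28 ≈ +€1,264.3 million.

+€1,264.3 million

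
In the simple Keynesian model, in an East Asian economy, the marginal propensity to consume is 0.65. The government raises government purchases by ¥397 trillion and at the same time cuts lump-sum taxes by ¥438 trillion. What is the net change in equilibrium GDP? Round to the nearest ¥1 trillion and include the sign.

Expenditure multiplier = 1/(1 − MPC) = 1/(1 − 0.65) = 1/0.35 ≈ 2.857.
ΔG contributes k·ΔG = (+¥397 trillion) / 0.35 ≈ +¥1,134.3 trillion.
ΔT of −¥438 trillion changes first-round spending by −c·ΔT = +¥284.7 trillion, contributing k·(−c·ΔT) = (+¥284.7 trillion) / 0.35 ≈ +¥813.4 trillion.
Net ΔY = k(ΔG − c·ΔT) = (+¥681.7 trillion) / 0.35 ≈ +¥1,948 trillion.

+¥1,948 trillion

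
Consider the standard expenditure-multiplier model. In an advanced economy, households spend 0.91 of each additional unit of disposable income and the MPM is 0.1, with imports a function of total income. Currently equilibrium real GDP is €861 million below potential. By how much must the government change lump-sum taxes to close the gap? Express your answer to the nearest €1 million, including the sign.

−€180 million

Spending multiplier = 1/(1 − c + m) = 1/(1 − 0.91 + 0.1) = 1/0.19 ≈ 5.263.
Tax multiplier = −c·k = −0.91/0.19 ≈ −4.789. Need ΔY = +€861 million, so ΔT = ΔY/(−c·k) = −(+€861 million) × 0.19 / 0.91 ≈ −€180 million.
The government should cut lump-sum taxes by €180 million.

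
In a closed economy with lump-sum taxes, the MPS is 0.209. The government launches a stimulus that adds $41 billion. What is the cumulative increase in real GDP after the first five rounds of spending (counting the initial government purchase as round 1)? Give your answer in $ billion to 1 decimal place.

MPC = 1 − MPS = 1 − 0.209 = 0.791.
Round 1 adds ΔG = $41 billion; each later round is MPC = 0.791 times the previous.
After 5 rounds: 41 + 32.431 + 25.652921 + 20.291460511 + 16.050545264201 = ΔG·(1 − c^5)/(1 − c) = 41 × (1 − 0.309658080584951)/0.209 ≈ $135.4 billion.

$135.4 billion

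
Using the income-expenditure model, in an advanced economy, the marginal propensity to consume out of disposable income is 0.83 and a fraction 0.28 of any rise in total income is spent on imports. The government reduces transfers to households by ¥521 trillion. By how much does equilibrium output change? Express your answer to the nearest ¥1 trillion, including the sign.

The transfer change shifts disposable income by −¥521 trillion, so first-round consumption changes by c·ΔTR = 0.83 × (−¥521 trillion) = −¥432.43 trillion.
Expenditure multiplier = 1/(1 − c + m) = 1/(1 − 0.83 + 0.28) = 1/0.45 ≈ 2.222.
The transfer multiplier is c × k ≈ 1.844, so ΔY = k × (c·ΔTR) = (−¥432.43 trillion) / 0.45 ≈ −¥961 trillion.

−¥961 trillion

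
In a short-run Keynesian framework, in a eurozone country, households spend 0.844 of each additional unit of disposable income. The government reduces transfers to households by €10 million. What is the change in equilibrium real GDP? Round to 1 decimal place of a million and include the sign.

The transfer change shifts disposable income by −€10 million, so first-round consumption changes by c·ΔTR = 0.844 × (−€10 million) = −€8.44 million.
Expenditure multiplier = 1/(1 − MPC) = 1/(1 − 0.844) = 1/0.156 ≈ 6.41.
The transfer multiplier is c × k ≈ 5.41, so ΔY = k × (c·ΔTR) = (−€8.44 million) / 0.156 ≈ −€54.1 million.

−€54.1 million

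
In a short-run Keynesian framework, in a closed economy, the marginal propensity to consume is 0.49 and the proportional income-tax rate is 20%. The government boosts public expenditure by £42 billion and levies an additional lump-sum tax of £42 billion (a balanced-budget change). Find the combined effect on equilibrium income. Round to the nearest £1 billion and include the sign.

Expenditure multiplier = 1/(1 − c(1−t)) = 1/(1 − 0.49×0.8) = 1/0.608 ≈ 1.645.
ΔG contributes k·ΔG = (+£42 billion) / 0.608 ≈ +£69.1 billion.
ΔT of +£42 billion changes first-round spending by −c·ΔT = −£20.58 billion, contributing k·(−c·ΔT) = (−£20.58 billion) / 0.608 ≈ −£33.8 billion.
Net ΔY = k(ΔG − c·ΔT) = (+£21.42 billion) / 0.608 ≈ +£35 billion.

+£35 billion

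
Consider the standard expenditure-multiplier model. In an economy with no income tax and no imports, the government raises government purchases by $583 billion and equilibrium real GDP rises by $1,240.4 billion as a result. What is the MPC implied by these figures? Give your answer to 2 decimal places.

0.53

Implied spending multiplier k = ΔY/ΔG = 1,240.4/583 ≈ 2.1276.
Since k = 1/(1 − MPC), MPC = 1 − 1/k = 1 − ΔG/ΔY = 1 − 583/1,240.4 ≈ 0.53.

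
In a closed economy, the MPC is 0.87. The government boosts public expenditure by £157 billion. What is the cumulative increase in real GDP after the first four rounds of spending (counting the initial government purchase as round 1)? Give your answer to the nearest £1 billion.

Round 1 adds ΔG = £157 billion; each later round is MPC = 0.87 times the previous.
After 4 rounds: 157 + 136.59 + 118.8333 + 103.384971 = ΔG·(1 − c^4)/(1 − c) = 157 × (1 − 0.57289761)/0.13 ≈ £516 billion.

£516 billion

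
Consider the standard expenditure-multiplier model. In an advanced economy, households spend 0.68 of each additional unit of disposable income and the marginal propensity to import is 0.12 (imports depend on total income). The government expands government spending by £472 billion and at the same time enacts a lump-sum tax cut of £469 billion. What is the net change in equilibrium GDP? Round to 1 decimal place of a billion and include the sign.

+£1,797.5 billion

Expenditure multiplier = 1/(1 − c + m) = 1/(1 − 0.68 + 0.12) = 1/0.44 ≈ 2.273.
ΔG contributes k·ΔG = (+£472 billion) / 0.44 ≈ +£1,072.7 billion.
ΔT of −£469 billion changes first-round spending by −c·ΔT = +£318.92 billion, contributing k·(−c·ΔT) = (+£318.92 billion) / 0.44 ≈ +£724.8 billion.
Net ΔY = k(ΔG − c·ΔT) = (+£790.92 billion) / 0.44 ≈ +£1,797.5 billion.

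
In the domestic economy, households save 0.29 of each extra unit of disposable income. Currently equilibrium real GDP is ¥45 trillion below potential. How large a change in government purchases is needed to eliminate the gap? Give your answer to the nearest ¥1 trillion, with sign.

+¥13 trillion

MPC = 1 − MPS = 1 − 0.29 = 0.71.
Spending multiplier = 1/(1 − MPC) = 1/(1 − 0.71) = 1/0.29 ≈ 3.448.
Need ΔY = +¥45 trillion, so ΔG = ΔY/k = (+¥45 trillion) × 0.29 ≈ +¥13 trillion.
The government should increase government purchases by ¥13 trillion.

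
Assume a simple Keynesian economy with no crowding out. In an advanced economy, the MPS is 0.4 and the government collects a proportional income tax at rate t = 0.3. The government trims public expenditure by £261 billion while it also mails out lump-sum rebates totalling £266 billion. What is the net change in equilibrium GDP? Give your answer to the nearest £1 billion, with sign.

−£175 billion

MPC = 1 − MPS = 1 − 0.4 = 0.6.
Expenditure multiplier = 1/(1 − c(1−t)) = 1/(1 − 0.6×0.7) = 1/0.58 ≈ 1.724.
ΔG contributes k·ΔG = (−£261 billion) / 0.58 = −£450 billion.
ΔT of −£266 billion changes first-round spending by −c·ΔT = +£159.6 billion, contributing k·(−c·ΔT) = (+£159.6 billion) / 0.58 ≈ +£275.2 billion.
Net ΔY = k(ΔG − c·ΔT) = (−£101.4 billion) / 0.58 ≈ −£175 billion.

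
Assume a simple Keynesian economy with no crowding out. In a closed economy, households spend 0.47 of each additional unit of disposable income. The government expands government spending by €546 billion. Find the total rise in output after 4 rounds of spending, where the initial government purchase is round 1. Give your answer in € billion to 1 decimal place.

€979.9 billion

Round 1 adds ΔG = €546 billion; each later round is MPC = 0.47 times the previous.
After 4 rounds: 546 + 256.62 + 120.6114 + 56.687358 = ΔG·(1 − c^4)/(1 − c) = 546 × (1 − 0.04879681)/0.53 ≈ €979.9 billion.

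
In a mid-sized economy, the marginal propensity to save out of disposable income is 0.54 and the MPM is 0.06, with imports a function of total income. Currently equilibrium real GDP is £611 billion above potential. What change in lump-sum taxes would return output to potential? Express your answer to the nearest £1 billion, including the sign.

+£797 billion

MPC = 1 − MPS = 1 − 0.54 = 0.46.
Spending multiplier = 1/(1 − c + m) = 1/(1 − 0.46 + 0.06) = 1/0.6 ≈ 1.667.
Tax multiplier = −c·k = −0.46/0.6 ≈ −0.767. Need ΔY = −£611 billion, so ΔT = ΔY/(−c·k) = −(−£611 billion) × 0.6 / 0.46 ≈ +£797 billion.
The government should raise lump-sum taxes by £797 billion.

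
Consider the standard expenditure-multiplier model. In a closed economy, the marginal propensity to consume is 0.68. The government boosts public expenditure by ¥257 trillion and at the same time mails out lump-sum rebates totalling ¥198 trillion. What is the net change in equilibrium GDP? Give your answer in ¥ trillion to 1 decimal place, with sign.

+¥1,223.9 trillion

Expenditure multiplier = 1/(1 − MPC) = 1/(1 − 0.68) = 1/0.32 = 3.125.
ΔG contributes k·ΔG = (+¥257 trillion) / 0.32 ≈ +¥803.1 trillion.
ΔT of −¥198 trillion changes first-round spending by −c·ΔT = +¥134.64 trillion, contributing k·(−c·ΔT) = (+¥134.64 trillion) / 0.32 ≈ +¥420.8 trillion.
Net ΔY = k(ΔG − c·ΔT) = (+¥391.64 trillion) / 0.32 ≈ +¥1,223.9 trillion.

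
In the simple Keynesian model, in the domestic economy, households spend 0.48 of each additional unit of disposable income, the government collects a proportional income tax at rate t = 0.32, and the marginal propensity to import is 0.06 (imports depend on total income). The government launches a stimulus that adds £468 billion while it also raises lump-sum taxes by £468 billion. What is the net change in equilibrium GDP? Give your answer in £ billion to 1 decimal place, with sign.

Expenditure multiplier = 1/(1 − c(1−t) + m) = 1/(1 − 0.48×0.68 + 0.06) = 1/0.7336 ≈ 1.363.
ΔG contributes k·ΔG = (+£468 billion) / 0.7336 ≈ +£637.9 billion.
ΔT of +£468 billion changes first-round spending by −c·ΔT = −£224.64 billion, contributing k·(−c·ΔT) = (−£224.64 billion) / 0.7336 ≈ −£306.2 billion.
Net ΔY = k(ΔG − c·ΔT) = (+£243.36 billion) / 0.7336 ≈ +£331.7 billion.

+£331.7 billion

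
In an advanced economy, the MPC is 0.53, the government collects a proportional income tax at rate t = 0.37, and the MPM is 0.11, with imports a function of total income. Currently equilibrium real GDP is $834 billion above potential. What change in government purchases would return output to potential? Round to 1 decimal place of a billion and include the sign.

Spending multiplier = 1/(1 − c(1−t) + m) = 1/(1 − 0.53×0.63 + 0.11) = 1/0.7761 ≈ 1.288.
Need ΔY = −$834 billion, so ΔG = ΔY/k = (−$834 billion) × 0.7761 ≈ −$647.3 billion.
The government should cut government purchases by $647.3 billion.

−$647.3 billion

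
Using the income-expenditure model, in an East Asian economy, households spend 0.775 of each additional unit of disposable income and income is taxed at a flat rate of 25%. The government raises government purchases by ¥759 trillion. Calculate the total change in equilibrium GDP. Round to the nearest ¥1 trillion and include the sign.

+¥1,813 trillion

Expenditure multiplier = 1/(1 − c(1−t)) = 1/(1 − 0.775×0.75) = 1/0.41875 ≈ 2.388.
ΔY = k × ΔG = (+¥759 trillion) / 0.41875 ≈ +¥1,813 trillion.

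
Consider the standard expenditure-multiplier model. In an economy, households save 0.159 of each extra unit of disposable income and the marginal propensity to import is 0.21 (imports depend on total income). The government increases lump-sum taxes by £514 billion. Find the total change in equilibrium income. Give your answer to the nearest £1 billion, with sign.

MPC = 1 − MPS = 1 − 0.159 = 0.841.
A lump-sum tax change of +£514 billion shifts disposable income by −£514 billion; first-round consumption changes by −c × ΔT = −0.841 × (+£514 billion) = −£432.274 billion.
Expenditure multiplier = 1/(1 − c + m) = 1/(1 − 0.841 + 0.21) = 1/0.369 ≈ 2.71.
The tax multiplier is −c × k ≈ −2.279, so ΔY = k × (−c·ΔT) = (−£432.274 billion) / 0.369 ≈ −£1,171 billion.

−£1,171 billion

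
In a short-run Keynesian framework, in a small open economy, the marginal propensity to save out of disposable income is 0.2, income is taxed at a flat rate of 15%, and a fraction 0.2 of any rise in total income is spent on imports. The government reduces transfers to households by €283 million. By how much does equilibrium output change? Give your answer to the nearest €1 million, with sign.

MPC = 1 − MPS = 1 − 0.2 = 0.8.
The transfer change shifts disposable income by −€283 million, so first-round consumption changes by c·ΔTR = 0.8 × (−€283 million) = −€226.4 million.
Expenditure multiplier = 1/(1 − c(1−t) + m) = 1/(1 − 0.8×0.85 + 0.2) = 1/0.52 ≈ 1.923.
The transfer multiplier is c × k ≈ 1.538, so ΔY = k × (c·ΔTR) = (−€226.4 million) / 0.52 ≈ −€435 million.

−€435 million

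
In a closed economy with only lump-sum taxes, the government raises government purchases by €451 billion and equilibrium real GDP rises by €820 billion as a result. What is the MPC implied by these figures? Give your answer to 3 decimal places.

Implied spending multiplier k = ΔY/ΔG = 820/451 ≈ 1.8182.
Since k = 1/(1 − MPC), MPC = 1 − 1/k = 1 − ΔG/ΔY = 1 − 451/820 = 0.450.

0.450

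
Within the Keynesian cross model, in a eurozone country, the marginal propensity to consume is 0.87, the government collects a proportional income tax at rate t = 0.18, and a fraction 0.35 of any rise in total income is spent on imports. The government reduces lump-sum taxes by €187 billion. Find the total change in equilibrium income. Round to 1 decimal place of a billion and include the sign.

A lump-sum tax change of −€187 billion shifts disposable income by +€187 billion; first-round consumption changes by −c × ΔT = −0.87 × (−€187 billion) = +€162.69 billion.
Expenditure multiplier = 1/(1 − c(1−t) + m) = 1/(1 − 0.87×0.82 + 0.35) = 1/0.6366 ≈ 1.571.
The tax multiplier is −c × k ≈ −1.367, so ΔY = k × (−c·ΔT) = (+€162.69 billion) / 0.6366 ≈ +€255.6 billion.

+€255.6 billion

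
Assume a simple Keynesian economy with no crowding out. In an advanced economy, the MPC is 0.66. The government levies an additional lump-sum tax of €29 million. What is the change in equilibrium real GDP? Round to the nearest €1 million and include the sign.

−€56 million

A lump-sum tax change of +€29 million shifts disposable income by −€29 million; first-round consumption changes by −c × ΔT = −0.66 × (+€29 million) = −€19.14 million.
Expenditure multiplier = 1/(1 − MPC) = 1/(1 − 0.66) = 1/0.34 ≈ 2.941.
The tax multiplier is −c × k ≈ −1.941, so ΔY = k × (−c·ΔT) = (−€19.14 million) / 0.34 ≈ −€56 million.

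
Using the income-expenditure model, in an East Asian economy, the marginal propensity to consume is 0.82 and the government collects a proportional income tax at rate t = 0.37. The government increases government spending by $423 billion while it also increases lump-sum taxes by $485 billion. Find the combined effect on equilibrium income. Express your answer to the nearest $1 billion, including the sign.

+$52 billion

Expenditure multiplier = 1/(1 − c(1−t)) = 1/(1 − 0.82×0.63) = 1/0.4834 ≈ 2.069.
ΔG contributes k·ΔG = (+$423 billion) / 0.4834 ≈ +$875.1 billion.
ΔT of +$485 billion changes first-round spending by −c·ΔT = −$397.7 billion, contributing k·(−c·ΔT) = (−$397.7 billion) / 0.4834 ≈ −$822.7 billion.
Net ΔY = k(ΔG − c·ΔT) = (+$25.3 billion) / 0.4834 ≈ +$52 billion.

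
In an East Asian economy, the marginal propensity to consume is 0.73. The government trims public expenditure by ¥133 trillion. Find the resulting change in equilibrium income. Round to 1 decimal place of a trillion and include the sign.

Government-spending multiplier = 1/(1 − MPC) = 1/(1 − 0.73) = 1/0.27 ≈ 3.704.
ΔY = k × ΔG = (−¥133 trillion) / 0.27 ≈ −¥492.6 trillion.

−¥492.6 trillion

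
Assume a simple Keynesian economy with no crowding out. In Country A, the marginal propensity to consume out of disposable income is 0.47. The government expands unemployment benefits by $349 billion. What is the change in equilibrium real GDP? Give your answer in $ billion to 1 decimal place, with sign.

+$309.5 billion

The transfer change shifts disposable income by +$349 billion, so first-round consumption changes by c·ΔTR = 0.47 × (+$349 billion) = +$164.03 billion.
Expenditure multiplier = 1/(1 − MPC) = 1/(1 − 0.47) = 1/0.53 ≈ 1.887.
The transfer multiplier is c × k ≈ 0.887, so ΔY = k × (c·ΔTR) = (+$164.03 billion) / 0.53 ≈ +$309.5 billion.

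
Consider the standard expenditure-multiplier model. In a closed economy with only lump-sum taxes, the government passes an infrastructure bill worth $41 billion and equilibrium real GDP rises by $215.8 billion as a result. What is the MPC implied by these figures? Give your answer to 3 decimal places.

Implied spending multiplier k = ΔY/ΔG = 215.8/41 ≈ 5.2634.
Since k = 1/(1 − MPC), MPC = 1 − 1/k = 1 − ΔG/ΔY = 1 − 41/215.8 ≈ 0.810.

0.810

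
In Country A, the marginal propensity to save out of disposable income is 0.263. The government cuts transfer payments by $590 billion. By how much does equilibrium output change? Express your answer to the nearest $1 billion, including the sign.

−$1,653 billion

MPC = 1 − MPS = 1 − 0.263 = 0.737.
The transfer change shifts disposable income by −$590 billion, so first-round consumption changes by c·ΔTR = 0.737 × (−$590 billion) = −$434.83 billion.
Expenditure multiplier = 1/(1 − MPC) = 1/(1 − 0.737) = 1/0.263 ≈ 3.802.
The transfer multiplier is c × k ≈ 2.802, so ΔY = k × (c·ΔTR) = (−$434.83 billion) / 0.263 ≈ −$1,653 billion.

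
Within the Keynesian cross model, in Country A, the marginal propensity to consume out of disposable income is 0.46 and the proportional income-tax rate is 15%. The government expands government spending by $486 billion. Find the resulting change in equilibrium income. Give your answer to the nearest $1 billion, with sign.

Expenditure multiplier = 1/(1 − c(1−t)) = 1/(1 − 0.46×0.85) = 1/0.609 ≈ 1.642.
ΔY = k × ΔG = (+$486 billion) / 0.609 ≈ +$798 billion.

+$798 billion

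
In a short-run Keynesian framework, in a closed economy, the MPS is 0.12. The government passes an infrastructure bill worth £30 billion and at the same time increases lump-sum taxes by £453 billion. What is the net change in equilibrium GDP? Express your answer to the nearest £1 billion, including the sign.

MPC = 1 − MPS = 1 − 0.12 = 0.88.
Expenditure multiplier = 1/(1 − MPC) = 1/(1 − 0.88) = 1/0.12 ≈ 8.333.
ΔG contributes k·ΔG = (+£30 billion) / 0.12 = +£250 billion.
ΔT of +£453 billion changes first-round spending by −c·ΔT = −£398.64 billion, contributing k·(−c·ΔT) = (−£398.64 billion) / 0.12 = −£3,322 billion.
Net ΔY = k(ΔG − c·ΔT) = (−£368.64 billion) / 0.12 = −£3,072 billion.

−£3,072 billion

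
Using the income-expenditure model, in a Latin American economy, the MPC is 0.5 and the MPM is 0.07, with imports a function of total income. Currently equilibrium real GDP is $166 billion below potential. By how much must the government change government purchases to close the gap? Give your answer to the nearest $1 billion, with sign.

+$95 billion

Spending multiplier = 1/(1 − c + m) = 1/(1 − 0.5 + 0.07) = 1/0.57 ≈ 1.754.
Need ΔY = +$166 billion, so ΔG = ΔY/k = (+$166 billion) × 0.57 ≈ +$95 billion.
The government should increase government purchases by $95 billion.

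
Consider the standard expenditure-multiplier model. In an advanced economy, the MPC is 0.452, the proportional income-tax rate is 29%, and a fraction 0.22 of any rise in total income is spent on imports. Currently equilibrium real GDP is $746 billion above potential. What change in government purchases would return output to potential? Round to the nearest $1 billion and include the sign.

−$671 billion

Spending multiplier = 1/(1 − c(1−t) + m) = 1/(1 − 0.452×0.71 + 0.22) = 1/0.89908 ≈ 1.112.
Need ΔY = −$746 billion, so ΔG = ΔY/k = (−$746 billion) × 0.89908 ≈ −$671 billion.
The government should cut government purchases by $671 billion.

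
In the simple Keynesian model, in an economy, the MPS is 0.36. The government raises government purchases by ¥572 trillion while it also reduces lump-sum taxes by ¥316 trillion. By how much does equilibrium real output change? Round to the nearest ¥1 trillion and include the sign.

MPC = 1 − MPS = 1 − 0.36 = 0.64.
Expenditure multiplier = 1/(1 − MPC) = 1/(1 − 0.64) = 1/0.36 ≈ 2.778.
ΔG contributes k·ΔG = (+¥572 trillion) / 0.36 ≈ +¥1,588.9 trillion.
ΔT of −¥316 trillion changes first-round spending by −c·ΔT = +¥202.24 trillion, contributing k·(−c·ΔT) = (+¥202.24 trillion) / 0.36 ≈ +¥561.8 trillion.
Net ΔY = k(ΔG − c·ΔT) = (+¥774.24 trillion) / 0.36 ≈ +¥2,151 trillion.

+¥2,151 trillion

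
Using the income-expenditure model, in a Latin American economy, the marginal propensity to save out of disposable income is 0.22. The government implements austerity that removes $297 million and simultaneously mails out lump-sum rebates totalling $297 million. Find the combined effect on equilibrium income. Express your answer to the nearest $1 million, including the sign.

−$297 million

MPC = 1 − MPS = 1 − 0.22 = 0.78.
Expenditure multiplier = 1/(1 − MPC) = 1/(1 − 0.78) = 1/0.22 ≈ 4.545.
ΔG contributes k·ΔG = (−$297 million) / 0.22 = −$1,350 million.
ΔT of −$297 million changes first-round spending by −c·ΔT = +$231.66 million, contributing k·(−c·ΔT) = (+$231.66 million) / 0.22 = +$1,053 million.
With ΔG = ΔT and no other leakages, the balanced-budget multiplier is 1, so ΔY = ΔG = −$297 million.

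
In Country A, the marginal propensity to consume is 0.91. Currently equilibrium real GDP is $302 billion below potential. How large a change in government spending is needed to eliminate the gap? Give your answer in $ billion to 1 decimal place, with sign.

+$27.2 billion

Spending multiplier = 1/(1 − MPC) = 1/(1 − 0.91) = 1/0.09 ≈ 11.111.
Need ΔY = +$302 billion, so ΔG = ΔY/k = (+$302 billion) × 0.09 ≈ +$27.2 billion.
The government should increase government spending by $27.2 billion.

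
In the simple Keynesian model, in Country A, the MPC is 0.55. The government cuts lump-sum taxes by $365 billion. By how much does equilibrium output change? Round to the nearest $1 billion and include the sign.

+$446 billion

A lump-sum tax change of −$365 billion shifts disposable income by +$365 billion; first-round consumption changes by −c × ΔT = −0.55 × (−$365 billion) = +$200.75 billion.
Expenditure multiplier = 1/(1 − MPC) = 1/(1 − 0.55) = 1/0.45 ≈ 2.222.
The tax multiplier is −c × k ≈ −1.222, so ΔY = k × (−c·ΔT) = (+$200.75 billion) / 0.45 ≈ +$446 billion.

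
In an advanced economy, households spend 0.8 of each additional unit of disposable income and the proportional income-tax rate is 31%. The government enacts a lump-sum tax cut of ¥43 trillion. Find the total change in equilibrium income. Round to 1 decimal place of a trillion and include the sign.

A lump-sum tax change of −¥43 trillion shifts disposable income by +¥43 trillion; first-round consumption changes by −c × ΔT = −0.8 × (−¥43 trillion) = +¥34.4 trillion.
Expenditure multiplier = 1/(1 − c(1−t)) = 1/(1 − 0.8×0.69) = 1/0.448 ≈ 2.232.
The tax multiplier is −c × k ≈ −1.786, so ΔY = k × (−c·ΔT) = (+¥34.4 trillion) / 0.448 ≈ +¥76.8 trillion.

+¥76.8 trillion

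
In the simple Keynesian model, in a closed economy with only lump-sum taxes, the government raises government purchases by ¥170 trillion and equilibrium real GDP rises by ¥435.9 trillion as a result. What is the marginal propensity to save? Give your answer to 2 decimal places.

0.39

Implied spending multiplier k = ΔY/ΔG = 435.9/170 ≈ 2.5641.
Since k = 1/(1 − MPC), MPC = 1 − 1/k = 1 − ΔG/ΔY = 1 − 170/435.9 ≈ 0.61.
MPS = 1 − MPC = 0.39.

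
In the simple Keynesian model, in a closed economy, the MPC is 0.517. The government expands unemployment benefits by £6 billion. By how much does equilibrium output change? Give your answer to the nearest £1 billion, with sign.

The transfer change shifts disposable income by +£6 billion, so first-round consumption changes by c·ΔTR = 0.517 × (+£6 billion) = +£3.102 billion.
Expenditure multiplier = 1/(1 − MPC) = 1/(1 − 0.517) = 1/0.483 ≈ 2.07.
The transfer multiplier is c × k ≈ 1.07, so ΔY = k × (c·ΔTR) = (+£3.102 billion) / 0.483 ≈ +£6 billion.

+£6 billion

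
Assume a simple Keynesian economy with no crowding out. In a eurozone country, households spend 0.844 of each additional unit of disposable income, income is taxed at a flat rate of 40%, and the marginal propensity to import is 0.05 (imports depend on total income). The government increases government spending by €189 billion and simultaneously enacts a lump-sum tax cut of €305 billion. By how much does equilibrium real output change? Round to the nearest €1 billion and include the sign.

Expenditure multiplier = 1/(1 − c(1−t) + m) = 1/(1 − 0.844×0.6 + 0.05) = 1/0.5436 ≈ 1.84.
ΔG contributes k·ΔG = (+€189 billion) / 0.5436 ≈ +€347.7 billion.
ΔT of −€305 billion changes first-round spending by −c·ΔT = +€257.42 billion, contributing k·(−c·ΔT) = (+€257.42 billion) / 0.5436 ≈ +€473.5 billion.
Net ΔY = k(ΔG − c·ΔT) = (+€446.42 billion) / 0.5436 ≈ +€821 billion.

+€821 billion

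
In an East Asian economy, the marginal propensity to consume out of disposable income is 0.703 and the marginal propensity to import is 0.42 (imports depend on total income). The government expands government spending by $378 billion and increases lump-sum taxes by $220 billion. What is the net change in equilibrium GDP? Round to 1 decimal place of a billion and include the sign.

+$311.5 billion

Expenditure multiplier = 1/(1 − c + m) = 1/(1 − 0.703 + 0.42) = 1/0.717 ≈ 1.395.
ΔG contributes k·ΔG = (+$378 billion) / 0.717 ≈ +$527.2 billion.
ΔT of +$220 billion changes first-round spending by −c·ΔT = −$154.66 billion, contributing k·(−c·ΔT) = (−$154.66 billion) / 0.717 ≈ −$215.7 billion.
Net ΔY = k(ΔG − c·ΔT) = (+$223.34 billion) / 0.717 ≈ +$311.5 billion.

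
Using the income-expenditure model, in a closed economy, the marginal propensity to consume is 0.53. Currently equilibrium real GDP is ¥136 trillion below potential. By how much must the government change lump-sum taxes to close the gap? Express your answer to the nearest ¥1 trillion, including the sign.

−¥121 trillion

Spending multiplier = 1/(1 − MPC) = 1/(1 − 0.53) = 1/0.47 ≈ 2.128.
Tax multiplier = −c·k = −0.53/0.47 ≈ −1.128. Need ΔY = +¥136 trillion, so ΔT = ΔY/(−c·k) = −(+¥136 trillion) × 0.47 / 0.53 ≈ −¥121 trillion.
The government should cut lump-sum taxes by ¥121 trillion.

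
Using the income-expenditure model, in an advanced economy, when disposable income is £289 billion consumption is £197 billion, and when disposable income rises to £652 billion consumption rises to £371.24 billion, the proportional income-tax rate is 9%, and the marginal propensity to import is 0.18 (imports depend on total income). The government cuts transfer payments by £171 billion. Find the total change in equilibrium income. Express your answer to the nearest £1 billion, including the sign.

MPC = ΔC/ΔYd = (371.24 − 197)/(652 − 289) = 174.24/363 = 0.48.
The transfer change shifts disposable income by −£171 billion, so first-round consumption changes by c·ΔTR = 0.48 × (−£171 billion) = −£82.08 billion.
Expenditure multiplier = 1/(1 − c(1−t) + m) = 1/(1 − 0.48×0.91 + 0.18) = 1/0.7432 ≈ 1.346.
The transfer multiplier is c × k ≈ 0.646, so ΔY = k × (c·ΔTR) = (−£82.08 billion) / 0.7432 ≈ −£110 billion.

−£110 billion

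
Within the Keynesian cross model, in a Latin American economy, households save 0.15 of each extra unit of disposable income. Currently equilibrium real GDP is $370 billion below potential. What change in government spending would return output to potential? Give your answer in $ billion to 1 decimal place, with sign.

MPC = 1 − MPS = 1 − 0.15 = 0.85.
Spending multiplier = 1/(1 − MPC) = 1/(1 − 0.85) = 1/0.15 ≈ 6.667.
Need ΔY = +$370 billion, so ΔG = ΔY/k = (+$370 billion) × 0.15 = +$55.5 billion.
The government should increase government spending by $55.5 billion.

+$55.5 billion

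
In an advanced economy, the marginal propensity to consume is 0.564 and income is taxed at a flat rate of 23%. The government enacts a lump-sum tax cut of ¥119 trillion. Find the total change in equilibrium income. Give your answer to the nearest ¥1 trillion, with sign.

A lump-sum tax change of −¥119 trillion shifts disposable income by +¥119 trillion; first-round consumption changes by −c × ΔT = −0.564 × (−¥119 trillion) = +¥67.116 trillion.
Expenditure multiplier = 1/(1 − c(1−t)) = 1/(1 − 0.564×0.77) = 1/0.56572 ≈ 1.768.
The tax multiplier is −c × k ≈ −0.997, so ΔY = k × (−c·ΔT) = (+¥67.116 trillion) / 0.56572 ≈ +¥119 trillion.

+¥119 trillion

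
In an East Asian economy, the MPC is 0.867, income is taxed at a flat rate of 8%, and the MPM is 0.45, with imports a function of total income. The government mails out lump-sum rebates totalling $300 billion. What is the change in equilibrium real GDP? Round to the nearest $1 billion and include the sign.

A lump-sum tax change of −$300 billion shifts disposable income by +$300 billion; first-round consumption changes by −c × ΔT = −0.867 × (−$300 billion) = +$260.1 billion.
Expenditure multiplier = 1/(1 − c(1−t) + m) = 1/(1 − 0.867×0.92 + 0.45) = 1/0.65236 ≈ 1.533.
The tax multiplier is −c × k ≈ −1.329, so ΔY = k × (−c·ΔT) = (+$260.1 billion) / 0.65236 ≈ +$399 billion.

+$399 billion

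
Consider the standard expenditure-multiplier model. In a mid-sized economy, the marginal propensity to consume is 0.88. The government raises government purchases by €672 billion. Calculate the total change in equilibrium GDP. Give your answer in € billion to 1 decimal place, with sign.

+€5,600.0 billion

Spending multiplier = 1/(1 − MPC) = 1/(1 − 0.88) = 1/0.12 ≈ 8.333.
ΔY = k × ΔG = (+€672 billion) / 0.12 = +€5,600 billion.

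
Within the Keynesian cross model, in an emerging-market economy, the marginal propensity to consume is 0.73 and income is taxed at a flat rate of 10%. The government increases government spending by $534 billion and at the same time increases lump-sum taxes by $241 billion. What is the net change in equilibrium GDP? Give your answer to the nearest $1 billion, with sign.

Expenditure multiplier = 1/(1 − c(1−t)) = 1/(1 − 0.73×0.9) = 1/0.343 ≈ 2.915.
ΔG contributes k·ΔG = (+$534 billion) / 0.343 ≈ +$1,556.9 billion.
ΔT of +$241 billion changes first-round spending by −c·ΔT = −$175.93 billion, contributing k·(−c·ΔT) = (−$175.93 billion) / 0.343 ≈ −$512.9 billion.
Net ΔY = k(ΔG − c·ΔT) = (+$358.07 billion) / 0.343 ≈ +$1,044 billion.

+$1,044 billion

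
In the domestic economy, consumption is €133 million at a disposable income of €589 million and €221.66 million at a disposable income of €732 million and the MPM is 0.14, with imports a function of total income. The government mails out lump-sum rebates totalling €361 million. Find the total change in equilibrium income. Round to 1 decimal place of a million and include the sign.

+€430.4 million

MPC = ΔC/ΔYd = (221.66 − 133)/(732 − 589) = 88.66/143 = 0.62.
A lump-sum tax change of −€361 million shifts disposable income by +€361 million; first-round consumption changes by −c × ΔT = −0.62 × (−€361 million) = +€223.82 million.
Expenditure multiplier = 1/(1 − c + m) = 1/(1 − 0.62 + 0.14) = 1/0.52 ≈ 1.923.
The tax multiplier is −c × k ≈ −1.192, so ΔY = k × (−c·ΔT) = (+€223.82 million) / 0.52 ≈ +€430.4 million.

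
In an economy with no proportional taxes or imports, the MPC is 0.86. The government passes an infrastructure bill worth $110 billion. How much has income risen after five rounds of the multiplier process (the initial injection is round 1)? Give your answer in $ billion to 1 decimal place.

$416.1 billion

Round 1 adds ΔG = $110 billion; each later round is MPC = 0.86 times the previous.
After 5 rounds: 110 + 94.6 + 81.356 + 69.96616 + 60.1708976 = ΔG·(1 − c^5)/(1 − c) = 110 × (1 − 0.4704270176)/0.14 ≈ $416.1 billion.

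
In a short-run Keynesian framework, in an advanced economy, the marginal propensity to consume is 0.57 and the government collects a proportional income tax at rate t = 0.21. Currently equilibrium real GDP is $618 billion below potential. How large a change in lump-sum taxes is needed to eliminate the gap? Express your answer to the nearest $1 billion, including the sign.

−$596 billion

Spending multiplier = 1/(1 − c(1−t)) = 1/(1 − 0.57×0.79) = 1/0.5497 ≈ 1.819.
Tax multiplier = −c·k = −0.57/0.5497 ≈ −1.037. Need ΔY = +$618 billion, so ΔT = ΔY/(−c·k) = −(+$618 billion) × 0.5497 / 0.57 ≈ −$596 billion.
The government should cut lump-sum taxes by $596 billion.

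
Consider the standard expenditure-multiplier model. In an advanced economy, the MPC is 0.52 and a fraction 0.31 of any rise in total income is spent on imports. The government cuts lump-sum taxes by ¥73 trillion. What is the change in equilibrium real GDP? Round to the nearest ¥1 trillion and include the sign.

+¥48 trillion

A lump-sum tax change of −¥73 trillion shifts disposable income by +¥73 trillion; first-round consumption changes by −c × ΔT = −0.52 × (−¥73 trillion) = +¥37.96 trillion.
Expenditure multiplier = 1/(1 − c + m) = 1/(1 − 0.52 + 0.31) = 1/0.79 ≈ 1.266.
The tax multiplier is −c × k ≈ −0.658, so ΔY = k × (−c·ΔT) = (+¥37.96 trillion) / 0.79 ≈ +¥48 trillion.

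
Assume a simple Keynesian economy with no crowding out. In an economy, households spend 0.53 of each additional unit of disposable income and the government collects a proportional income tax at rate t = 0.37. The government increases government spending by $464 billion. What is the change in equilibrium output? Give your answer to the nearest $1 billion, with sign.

Spending multiplier = 1/(1 − c(1−t)) = 1/(1 − 0.53×0.63) = 1/0.6661 ≈ 1.501.
ΔY = k × ΔG = (+$464 billion) / 0.6661 ≈ +$697 billion.

+$697 billion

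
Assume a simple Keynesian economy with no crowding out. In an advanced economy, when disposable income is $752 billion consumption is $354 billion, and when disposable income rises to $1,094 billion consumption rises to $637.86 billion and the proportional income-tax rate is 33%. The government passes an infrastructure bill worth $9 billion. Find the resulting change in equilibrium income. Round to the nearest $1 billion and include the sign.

MPC = ΔC/ΔYd = (637.86 − 354)/(1,094 − 752) = 283.86/342 = 0.83.
Spending multiplier = 1/(1 − c(1−t)) = 1/(1 − 0.83×0.67) = 1/0.4439 ≈ 2.253.
ΔY = k × ΔG = (+$9 billion) / 0.4439 ≈ +$20 billion.

+$20 billion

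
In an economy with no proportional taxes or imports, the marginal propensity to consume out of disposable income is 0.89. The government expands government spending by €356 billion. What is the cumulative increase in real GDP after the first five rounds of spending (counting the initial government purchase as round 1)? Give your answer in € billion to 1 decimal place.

€1,429.2 billion

Round 1 adds ΔG = €356 billion; each later round is MPC = 0.89 times the previous.
After 5 rounds: 356 + 316.84 + 281.9876 + 250.968964 + 223.36237796 = ΔG·(1 − c^5)/(1 − c) = 356 × (1 − 0.5584059449)/0.11 ≈ €1,429.2 billion.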